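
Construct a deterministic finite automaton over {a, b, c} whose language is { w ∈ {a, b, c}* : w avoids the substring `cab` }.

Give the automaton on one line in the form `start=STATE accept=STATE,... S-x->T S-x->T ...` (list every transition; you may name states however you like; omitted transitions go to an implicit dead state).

start=s0 accept=s0,s1,s2 s0-a->s0 s0-b->s0 s0-c->s1 s1-a->s2 s1-b->s0 s1-c->s1 s2-a->s0 s2-b->s3 s2-c->s1 s3-a->s3 s3-b->s3 s3-c->s3

Track partial matches of the forbidden pattern `cab`. State s3 is a dead state reached once `cab` has occurred; every other state accepts. s0 means no part of `cab` is currently matched.
        a   b   c  
>* s0   s0  s0  s1 
 * s1   s2  s0  s1 
 * s2   s0  s3  s1 
   s3   s3  s3  s3 
(> = start, * = accepting)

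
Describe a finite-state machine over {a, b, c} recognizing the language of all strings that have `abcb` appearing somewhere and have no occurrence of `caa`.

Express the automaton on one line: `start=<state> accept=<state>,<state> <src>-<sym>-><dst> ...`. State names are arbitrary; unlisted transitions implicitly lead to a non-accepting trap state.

start=s0 accept=s7,s8,s9 s0-a->s1 s0-b->s0 s0-c->s2 s1-a->s1 s1-b->s3 s1-c->s2 s2-a->s4 s2-b->s0 s2-c->s2 s3-a->s1 s3-b->s0 s3-c->s5 s4-a->s6 s4-b->s3 s4-c->s2 s5-a->s4 s5-b->s7 s5-c->s2 s6-a->s6 s6-b->s6 s6-c->s6 s7-a->s7 s7-b->s7 s7-c->s8 s8-a->s9 s8-b->s7 s8-c->s8 s9-a->s6 s9-b->s7 s9-c->s8

Build one automaton per condition and run them in lockstep. The first has 5 states tracking whether and how much of `abcb` has been seen; the second has 4 states tracking partial matches of the forbidden pattern `caa`. A product state is a pair (one from each), accepting exactly when both do. After merging equivalent states the machine shrinks.
        a   b   c  
>  s0   s1  s0  s2 
   s1   s1  s3  s2 
   s2   s4  s0  s2 
   s3   s1  s0  s5 
   s4   s6  s3  s2 
   s5   s4  s7  s2 
   s6   s6  s6  s6 
 * s7   s7  s7  s8 
 * s8   s9  s7  s8 
 * s9   s6  s7  s8 
(> = start, * = accepting)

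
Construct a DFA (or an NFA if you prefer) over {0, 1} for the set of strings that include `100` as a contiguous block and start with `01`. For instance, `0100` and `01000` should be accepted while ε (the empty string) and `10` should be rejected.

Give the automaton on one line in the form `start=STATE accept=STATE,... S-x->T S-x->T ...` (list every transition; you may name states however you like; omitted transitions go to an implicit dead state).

Build one automaton per condition and run them in lockstep. One (4 states) tracks whether and how much of `100` has been seen; the other (4 states) tracks whether the input so far still matches the prefix `01`. Each combined state is a pair, one component from each; accept when both components accept.
A 9-state machine:
        0   1  
>  q0   q1  q2 
   q1   q3  q4 
   q2   q5  q2 
   q3   q3  q2 
   q4   q6  q4 
   q5   q7  q2 
   q6   q8  q4 
   q7   q7  q7 
 * q8   q8  q8 
(> = start, * = accepting)

start=q0 accept=q8 q0-0->q1 q0-1->q2 q1-0->q3 q1-1->q4 q2-0->q5 q2-1->q2 q3-0->q3 q3-1->q2 q4-0->q6 q4-1->q4 q5-0->q7 q5-1->q2 q6-0->q8 q6-1->q4 q7-0->q7 q7-1->q7 q8-0->q8 q8-1->q8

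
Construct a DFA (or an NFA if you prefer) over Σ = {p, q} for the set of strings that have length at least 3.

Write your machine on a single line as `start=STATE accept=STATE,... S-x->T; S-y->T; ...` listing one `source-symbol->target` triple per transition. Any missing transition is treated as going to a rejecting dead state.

Count input length up to 4: every symbol moves from A toward E, which means 'more than 3' and absorbs. Accept from {D, E}.
5 states suffice.
       p  q 
>  A   B  B 
   B   C  C 
   C   D  D 
 * D   E  E 
 * E   E  E 
(> = start, * = accepting)

start=A; accept=D,E; A-p->B; A-q->B; B-p->C; B-q->C; C-p->D; C-q->D; D-p->E; D-q->E; E-p->E; E-q->E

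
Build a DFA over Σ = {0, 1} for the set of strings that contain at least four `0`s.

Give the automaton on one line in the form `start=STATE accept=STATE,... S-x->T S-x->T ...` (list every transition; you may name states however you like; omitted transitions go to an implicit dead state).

start=q0 accept=q4,q5 q0-0->q1 q0-1->q0 q1-0->q2 q1-1->q1 q2-0->q3 q2-1->q2 q3-0->q4 q3-1->q3 q4-0->q5 q4-1->q4 q5-0->q5 q5-1->q5

Count `0`s, saturating at 5: states q0 through q4 mean 0 through 4 `0`s seen; q5 means more than 4. Each `0` increments (capped at q5); other symbols loop. Accept from {q4, q5}.
With 6 states:
        0   1  
>  q0   q1  q0 
   q1   q2  q1 
   q2   q3  q2 
   q3   q4  q3 
 * q4   q5  q4 
 * q5   q5  q5 
(> = start, * = accepting)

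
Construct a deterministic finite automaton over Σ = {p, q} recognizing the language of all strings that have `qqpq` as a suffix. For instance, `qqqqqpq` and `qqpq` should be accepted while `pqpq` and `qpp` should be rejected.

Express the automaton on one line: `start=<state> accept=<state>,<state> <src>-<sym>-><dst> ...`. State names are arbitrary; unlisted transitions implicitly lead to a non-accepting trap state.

start=S0 accept=S4 S0-p->S0 S0-q->S1 S1-p->S0 S1-q->S2 S2-p->S3 S2-q->S2 S3-p->S0 S3-q->S4 S4-p->S0 S4-q->S2

Let each state record the length of the longest suffix of the input read so far that is also a prefix of `qqpq`. S1 means the last symbol is `q`; S2 means the last 2 symbols are `qq`; S3 means the last 3 symbols are `qqp`; S4 means the last 4 symbols are `qqpq`. Accept only at S4, where the string currently ends in `qqpq`.
        p   q  
>  S0   S0  S1 
   S1   S0  S2 
   S2   S3  S2 
   S3   S0  S4 
 * S4   S0  S2 
(> = start, * = accepting)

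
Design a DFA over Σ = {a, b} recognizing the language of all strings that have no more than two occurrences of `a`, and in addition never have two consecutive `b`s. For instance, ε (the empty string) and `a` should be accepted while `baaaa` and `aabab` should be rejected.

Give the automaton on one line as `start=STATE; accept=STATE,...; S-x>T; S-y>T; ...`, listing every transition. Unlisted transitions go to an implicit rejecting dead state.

Run two small machines in parallel and take their product. The first has 4 states tracking the count of `a`s, saturating at 3; the second has 3 states tracking partial matches of the forbidden pattern `bb`. A product state is a pair (one from each), accepting exactly when both do. Minimizing collapses redundant product states.
With 7 states:
        a   b  
>* q0   q1  q2 
 * q1   q3  q4 
 * q2   q1  q5 
 * q3   q5  q6 
 * q4   q3  q5 
   q5   q5  q5 
 * q6   q5  q5 
(> = start, * = accepting)

start=q0; accept=q0,q1,q2,q3,q4,q6; q0-a>q1; q0-b>q2; q1-a>q3; q1-b>q4; q2-a>q1; q2-b>q5; q3-a>q5; q3-b>q6; q4-a>q3; q4-b>q5; q5-a>q5; q5-b>q5; q6-a>q5; q6-b>q5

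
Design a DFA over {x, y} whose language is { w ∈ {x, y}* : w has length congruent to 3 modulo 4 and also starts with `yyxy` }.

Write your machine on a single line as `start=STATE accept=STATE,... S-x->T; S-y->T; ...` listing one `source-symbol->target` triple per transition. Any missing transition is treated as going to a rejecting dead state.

start=s0; accept=s8; s0-x->s1; s0-y->s2; s1-x->s1; s1-y->s1; s2-x->s1; s2-y->s3; s3-x->s4; s3-y->s1; s4-x->s1; s4-y->s5; s5-x->s6; s5-y->s6; s6-x->s7; s6-y->s7; s7-x->s8; s7-y->s8; s8-x->s5; s8-y->s5

Handle the two conditions separately and then intersect. The first has 4 states tracking the input length modulo 4; the second has 6 states tracking whether the input so far still matches the prefix `yyxy`. A product state is a pair (one from each), accepting exactly when both do. Minimizing collapses redundant product states.
9 states suffice.
        x   y  
>  s0   s1  s2 
   s1   s1  s1 
   s2   s1  s3 
   s3   s4  s1 
   s4   s1  s5 
   s5   s6  s6 
   s6   s7  s7 
   s7   s8  s8 
 * s8   s5  s5 
(> = start, * = accepting)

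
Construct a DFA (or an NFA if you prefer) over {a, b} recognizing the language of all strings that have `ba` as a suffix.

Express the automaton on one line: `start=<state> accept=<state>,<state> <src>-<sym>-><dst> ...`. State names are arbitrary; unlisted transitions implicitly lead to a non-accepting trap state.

Let each state record the length of the longest suffix of the input read so far that is also a prefix of `ba`. q1 means the last symbol is `b`; q2 means the last 2 symbols are `ba`. Accept only at q2, where the string currently ends in `ba`.
With 3 states:
        a   b  
>  q0   q0  q1 
   q1   q2  q1 
 * q2   q0  q1 
(> = start, * = accepting)

start=q0 accept=q2 q0-a->q0 q0-b->q1 q1-a->q2 q1-b->q1 q2-a->q0 q2-b->q1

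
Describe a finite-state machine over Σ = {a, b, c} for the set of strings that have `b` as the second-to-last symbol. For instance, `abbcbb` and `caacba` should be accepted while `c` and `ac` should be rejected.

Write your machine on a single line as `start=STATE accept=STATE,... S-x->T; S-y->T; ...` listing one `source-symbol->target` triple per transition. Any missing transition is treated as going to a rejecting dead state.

Because acceptance depends on a position counted from the end, the machine has to buffer the most recent 2 symbols. Make each state the string of the last up-to-2 symbols read; on input `x` shift the window left and append `x`. Accept when the buffered window has length 2 and begins with `b`.
With 13 states:
          a    b    c  
>  q0     q1   q2   q3 
   q1     q4   q5   q6 
   q2     q7   q8   q9 
   q3    q10  q11  q12 
   q4     q4   q5   q6 
   q5     q7   q8   q9 
   q6    q10  q11  q12 
 * q7     q4   q5   q6 
 * q8     q7   q8   q9 
 * q9    q10  q11  q12 
   q10    q4   q5   q6 
   q11    q7   q8   q9 
   q12   q10  q11  q12 
(> = start, * = accepting)

start=q0; accept=q7,q8,q9; q0-a->q1; q0-b->q2; q0-c->q3; q1-a->q4; q1-b->q5; q1-c->q6; q2-a->q7; q2-b->q8; q2-c->q9; q3-a->q10; q3-b->q11; q3-c->q12; q4-a->q4; q4-b->q5; q4-c->q6; q5-a->q7; q5-b->q8; q5-c->q9; q6-a->q10; q6-b->q11; q6-c->q12; q7-a->q4; q7-b->q5; q7-c->q6; q8-a->q7; q8-b->q8; q8-c->q9; q9-a->q10; q9-b->q11; q9-c->q12; q10-a->q4; q10-b->q5; q10-c->q6; q11-a->q7; q11-b->q8; q11-c->q9; q12-a->q10; q12-b->q11; q12-c->q12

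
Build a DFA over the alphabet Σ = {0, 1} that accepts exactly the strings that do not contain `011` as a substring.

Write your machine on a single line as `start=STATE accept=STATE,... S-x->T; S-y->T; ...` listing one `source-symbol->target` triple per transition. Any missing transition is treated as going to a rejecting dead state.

This is the complement of 'contains `011`'. Use the same substring-matching states — q0 through q3 holding how much of `011` has just been matched — but flip the accepting set: everything except the trap q3 accepts.
With 4 states:
        0   1  
>* q0   q1  q0 
 * q1   q1  q2 
 * q2   q1  q3 
   q3   q3  q3 
(> = start, * = accepting)

start=q0; accept=q0,q1,q2; q0-0->q1; q0-1->q0; q1-0->q1; q1-1->q2; q2-0->q1; q2-1->q3; q3-0->q3; q3-1->q3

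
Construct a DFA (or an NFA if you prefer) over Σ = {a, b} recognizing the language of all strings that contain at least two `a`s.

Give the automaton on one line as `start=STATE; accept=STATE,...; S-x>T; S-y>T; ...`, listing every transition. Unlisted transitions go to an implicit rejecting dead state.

Count `a`s, saturating at 3: states S0 through S2 mean 0 through 2 `a`s seen; S3 means more than 2. Each `a` increments (capped at S3); other symbols loop. Accept from {S2, S3}.
A 4-state machine:
        a   b  
>  S0   S1  S0 
   S1   S2  S1 
 * S2   S3  S2 
 * S3   S3  S3 
(> = start, * = accepting)

start=S0; accept=S2,S3; S0-a>S1; S0-b>S0; S1-a>S2; S1-b>S1; S2-a>S3; S2-b>S2; S3-a>S3; S3-b>S3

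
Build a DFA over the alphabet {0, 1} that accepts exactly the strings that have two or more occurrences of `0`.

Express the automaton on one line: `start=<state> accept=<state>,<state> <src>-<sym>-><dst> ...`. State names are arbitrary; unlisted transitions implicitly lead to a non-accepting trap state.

Count `0`s, saturating at 3: states s0 through s2 mean 0 through 2 `0`s seen; s3 means more than 2. Each `0` increments (capped at s3); other symbols loop. Accept from {s2, s3}.
        0   1  
>  s0   s1  s0 
   s1   s2  s1 
 * s2   s3  s2 
 * s3   s3  s3 
(> = start, * = accepting)

start=s0 accept=s2,s3 s0-0->s1 s0-1->s0 s1-0->s2 s1-1->s1 s2-0->s3 s2-1->s2 s3-0->s3 s3-1->s3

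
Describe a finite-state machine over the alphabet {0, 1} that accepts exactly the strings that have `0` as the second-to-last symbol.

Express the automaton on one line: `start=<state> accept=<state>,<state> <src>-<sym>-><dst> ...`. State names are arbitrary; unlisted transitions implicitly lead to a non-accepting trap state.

start=q0 accept=q3,q4 q0-0->q1 q0-1->q2 q1-0->q3 q1-1->q4 q2-0->q5 q2-1->q6 q3-0->q3 q3-1->q4 q4-0->q5 q4-1->q6 q5-0->q3 q5-1->q4 q6-0->q5 q6-1->q6

A DFA must remember the last 2 symbols (since which symbol is second-to-last isn't known until the input ends). Use one state per possible window of the last ≤2 symbols; accept from those whose window starts with `0`.
With 7 states:
        0   1  
>  q0   q1  q2 
   q1   q3  q4 
   q2   q5  q6 
 * q3   q3  q4 
 * q4   q5  q6 
   q5   q3  q4 
   q6   q5  q6 
(> = start, * = accepting)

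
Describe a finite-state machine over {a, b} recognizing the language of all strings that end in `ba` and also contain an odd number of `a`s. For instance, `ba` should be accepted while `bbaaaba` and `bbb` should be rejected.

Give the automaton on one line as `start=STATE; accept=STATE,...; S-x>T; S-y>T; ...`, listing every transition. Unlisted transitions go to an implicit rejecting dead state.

start=q0; accept=q3; q0-a>q1; q0-b>q2; q1-a>q0; q1-b>q1; q2-a>q3; q2-b>q2; q3-a>q0; q3-b>q1

Run two small machines in parallel and take their product. The first has 3 states tracking how much of the suffix `ba` has currently been matched; the second has 2 states tracking the count of `a`s modulo 2. A product state is a pair (one from each), accepting exactly when both do. Equivalent product states are then merged.
With 4 states:
        a   b  
>  q0   q1  q2 
   q1   q0  q1 
   q2   q3  q2 
 * q3   q0  q1 
(> = start, * = accepting)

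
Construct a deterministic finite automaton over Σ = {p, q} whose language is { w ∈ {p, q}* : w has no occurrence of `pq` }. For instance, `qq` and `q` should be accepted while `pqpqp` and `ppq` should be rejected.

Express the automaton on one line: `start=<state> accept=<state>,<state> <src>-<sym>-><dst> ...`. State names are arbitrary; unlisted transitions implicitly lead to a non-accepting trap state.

start=S0 accept=S0,S1 S0-p->S1 S0-q->S0 S1-p->S1 S1-q->S2 S2-p->S2 S2-q->S2

This is the complement of 'contains `pq`'. Use the same substring-matching states — S0 through S2 holding how much of `pq` has just been matched — but flip the accepting set: everything except the trap S2 accepts.
A 3-state machine:
        p   q  
>* S0   S1  S0 
 * S1   S1  S2 
   S2   S2  S2 
(> = start, * = accepting)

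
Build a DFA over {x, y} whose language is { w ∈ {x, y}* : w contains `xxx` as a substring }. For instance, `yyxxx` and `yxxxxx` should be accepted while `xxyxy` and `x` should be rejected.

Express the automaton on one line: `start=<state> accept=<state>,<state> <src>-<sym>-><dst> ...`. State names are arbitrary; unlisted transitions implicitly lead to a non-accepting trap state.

start=A accept=D A-x->B A-y->A B-x->C B-y->A C-x->D C-y->A D-x->D D-y->D

Track how much of `xxx` has been matched so far: state A is no progress, D is the absorbing accept state reached once `xxx` has occurred. Intermediate states record partial matches; on a mismatch, fall back to the longest reusable overlap.
       x  y 
>  A   B  A 
   B   C  A 
   C   D  A 
 * D   D  D 
(> = start, * = accepting)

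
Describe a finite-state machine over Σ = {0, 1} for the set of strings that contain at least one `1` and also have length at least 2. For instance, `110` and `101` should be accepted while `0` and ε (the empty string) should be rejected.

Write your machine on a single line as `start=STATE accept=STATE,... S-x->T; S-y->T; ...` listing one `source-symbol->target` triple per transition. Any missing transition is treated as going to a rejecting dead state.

Run two small machines in parallel and take their product. The first has 3 states tracking the count of `1`s, saturating at 2; the second has 4 states tracking the input length, saturating at 3. A product state is a pair (one from each), accepting exactly when both do.
A 9-state machine:
        0   1  
>  S0   S1  S2 
   S1   S3  S4 
   S2   S4  S5 
   S3   S6  S7 
 * S4   S7  S8 
 * S5   S8  S8 
   S6   S6  S7 
 * S7   S7  S8 
 * S8   S8  S8 
(> = start, * = accepting)

start=S0; accept=S4,S5,S7,S8; S0-0->S1; S0-1->S2; S1-0->S3; S1-1->S4; S2-0->S4; S2-1->S5; S3-0->S6; S3-1->S7; S4-0->S7; S4-1->S8; S5-0->S8; S5-1->S8; S6-0->S6; S6-1->S7; S7-0->S7; S7-1->S8; S8-0->S8; S8-1->S8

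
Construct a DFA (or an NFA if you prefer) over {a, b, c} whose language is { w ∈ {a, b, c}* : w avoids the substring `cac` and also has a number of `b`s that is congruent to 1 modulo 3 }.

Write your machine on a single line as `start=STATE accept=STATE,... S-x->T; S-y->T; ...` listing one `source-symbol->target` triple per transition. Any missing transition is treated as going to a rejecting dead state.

Build one automaton per condition and run them in lockstep. The first has 4 states tracking partial matches of the forbidden pattern `cac`; the second has 3 states tracking the count of `b`s modulo 3. A product state is a pair (one from each), accepting exactly when both do. After merging equivalent states the machine shrinks.
        a   b   c  
>  S0   S0  S1  S2 
 * S1   S1  S3  S4 
   S2   S5  S1  S2 
   S3   S3  S0  S6 
 * S4   S7  S3  S4 
   S5   S0  S1  S8 
   S6   S9  S0  S6 
 * S7   S1  S3  S8 
   S8   S8  S8  S8 
   S9   S3  S0  S8 
(> = start, * = accepting)

start=S0; accept=S1,S4,S7; S0-a->S0; S0-b->S1; S0-c->S2; S1-a->S1; S1-b->S3; S1-c->S4; S2-a->S5; S2-b->S1; S2-c->S2; S3-a->S3; S3-b->S0; S3-c->S6; S4-a->S7; S4-b->S3; S4-c->S4; S5-a->S0; S5-b->S1; S5-c->S8; S6-a->S9; S6-b->S0; S6-c->S6; S7-a->S1; S7-b->S3; S7-c->S8; S8-a->S8; S8-b->S8; S8-c->S8; S9-a->S3; S9-b->S0; S9-c->S8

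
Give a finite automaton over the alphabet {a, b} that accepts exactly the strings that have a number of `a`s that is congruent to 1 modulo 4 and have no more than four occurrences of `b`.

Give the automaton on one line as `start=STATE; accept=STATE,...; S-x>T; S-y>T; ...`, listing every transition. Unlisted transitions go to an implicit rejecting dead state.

start=q0; accept=q1,q4,q8,q12,q16; q0-a>q1; q0-b>q2; q1-a>q3; q1-b>q4; q2-a>q4; q2-b>q5; q3-a>q6; q3-b>q7; q4-a>q7; q4-b>q8; q5-a>q8; q5-b>q9; q6-a>q0; q6-b>q10; q7-a>q10; q7-b>q11; q8-a>q11; q8-b>q12; q9-a>q12; q9-b>q13; q10-a>q2; q10-b>q14; q11-a>q14; q11-b>q15; q12-a>q15; q12-b>q16; q13-a>q16; q13-b>q17; q14-a>q5; q14-b>q18; q15-a>q18; q15-b>q19; q16-a>q19; q16-b>q17; q17-a>q17; q17-b>q17; q18-a>q9; q18-b>q20; q19-a>q20; q19-b>q17; q20-a>q13; q20-b>q17

Build one automaton per condition and run them in lockstep. The first has 4 states tracking the count of `a`s modulo 4; the second has 6 states tracking the count of `b`s, saturating at 5. A product state is a pair (one from each), accepting exactly when both do. Equivalent product states are then merged.
A 21-state machine:
          a    b  
>  q0     q1   q2 
 * q1     q3   q4 
   q2     q4   q5 
   q3     q6   q7 
 * q4     q7   q8 
   q5     q8   q9 
   q6     q0  q10 
   q7    q10  q11 
 * q8    q11  q12 
   q9    q12  q13 
   q10    q2  q14 
   q11   q14  q15 
 * q12   q15  q16 
   q13   q16  q17 
   q14    q5  q18 
   q15   q18  q19 
 * q16   q19  q17 
   q17   q17  q17 
   q18    q9  q20 
   q19   q20  q17 
   q20   q13  q17 
(> = start, * = accepting)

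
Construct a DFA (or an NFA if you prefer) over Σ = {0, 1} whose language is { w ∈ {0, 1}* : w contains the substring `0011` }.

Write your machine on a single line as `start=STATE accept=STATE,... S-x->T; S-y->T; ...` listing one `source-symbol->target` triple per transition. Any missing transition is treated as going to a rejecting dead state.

start=S0; accept=S4; S0-0->S1; S0-1->S0; S1-0->S2; S1-1->S0; S2-0->S2; S2-1->S3; S3-0->S1; S3-1->S4; S4-0->S4; S4-1->S4

Track how much of `0011` has been matched so far: state S0 is no progress, S4 is the absorbing accept state reached once `0011` has occurred. Intermediate states record partial matches; on a mismatch, fall back to the longest reusable overlap.
        0   1  
>  S0   S1  S0 
   S1   S2  S0 
   S2   S2  S3 
   S3   S1  S4 
 * S4   S4  S4 
(> = start, * = accepting)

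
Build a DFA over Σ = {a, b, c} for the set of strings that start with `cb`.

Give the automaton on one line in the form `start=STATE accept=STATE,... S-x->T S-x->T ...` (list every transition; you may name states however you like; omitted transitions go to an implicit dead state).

start=q0 accept=q2 q0-a->q3 q0-b->q3 q0-c->q1 q1-a->q3 q1-b->q2 q1-c->q3 q2-a->q2 q2-b->q2 q2-c->q2 q3-a->q3 q3-b->q3 q3-c->q3

Walk along `cb` while the input agrees: from q0 take `c` to q1, and so on. Any deviation drops to the rejecting sink q3. Once q2 is reached the prefix is confirmed and every continuation is accepted.
4 states suffice.
        a   b   c  
>  q0   q3  q3  q1 
   q1   q3  q2  q3 
 * q2   q2  q2  q2 
   q3   q3  q3  q3 
(> = start, * = accepting)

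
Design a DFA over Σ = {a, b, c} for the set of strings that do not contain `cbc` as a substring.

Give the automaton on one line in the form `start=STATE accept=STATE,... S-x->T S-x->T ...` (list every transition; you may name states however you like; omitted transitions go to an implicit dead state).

start=s0 accept=s0,s1,s2 s0-a->s0 s0-b->s0 s0-c->s1 s1-a->s0 s1-b->s2 s1-c->s1 s2-a->s0 s2-b->s0 s2-c->s3 s3-a->s3 s3-b->s3 s3-c->s3

This is the complement of 'contains `cbc`'. Use the same substring-matching states — s0 through s3 holding how much of `cbc` has just been matched — but flip the accepting set: everything except the trap s3 accepts.
A 4-state machine:
        a   b   c  
>* s0   s0  s0  s1 
 * s1   s0  s2  s1 
 * s2   s0  s0  s3 
   s3   s3  s3  s3 
(> = start, * = accepting)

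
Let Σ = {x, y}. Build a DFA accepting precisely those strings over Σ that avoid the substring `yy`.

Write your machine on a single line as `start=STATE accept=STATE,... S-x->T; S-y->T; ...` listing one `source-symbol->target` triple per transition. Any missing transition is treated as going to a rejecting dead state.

start=q0; accept=q0,q1; q0-x->q0; q0-y->q1; q1-x->q0; q1-y->q2; q2-x->q2; q2-y->q2

This is the complement of 'contains `yy`'. Use the same substring-matching states — q0 through q2 holding how much of `yy` has just been matched — but flip the accepting set: everything except the trap q2 accepts.
With 3 states:
        x   y  
>* q0   q0  q1 
 * q1   q0  q2 
   q2   q2  q2 
(> = start, * = accepting)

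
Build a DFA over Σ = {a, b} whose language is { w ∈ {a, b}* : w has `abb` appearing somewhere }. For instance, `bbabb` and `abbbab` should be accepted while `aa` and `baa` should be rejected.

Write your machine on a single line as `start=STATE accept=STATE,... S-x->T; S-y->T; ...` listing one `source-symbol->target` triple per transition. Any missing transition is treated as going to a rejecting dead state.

Track how much of `abb` has been matched so far: state q0 is no progress, q3 is the absorbing accept state reached once `abb` has occurred. Intermediate states record partial matches; on a mismatch, fall back to the longest reusable overlap.
4 states suffice.
        a   b  
>  q0   q1  q0 
   q1   q1  q2 
   q2   q1  q3 
 * q3   q3  q3 
(> = start, * = accepting)

start=q0; accept=q3; q0-a->q1; q0-b->q0; q1-a->q1; q1-b->q2; q2-a->q1; q2-b->q3; q3-a->q3; q3-b->q3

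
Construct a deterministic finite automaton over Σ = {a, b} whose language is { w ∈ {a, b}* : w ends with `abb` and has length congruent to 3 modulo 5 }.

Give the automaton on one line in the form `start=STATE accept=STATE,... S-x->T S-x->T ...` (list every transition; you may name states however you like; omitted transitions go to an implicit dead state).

Handle the two conditions separately and then intersect. One (4 states) tracks how much of the suffix `abb` has currently been matched; the other (5 states) tracks the input length modulo 5. Each combined state is a pair, one component from each; accept when both components accept. Equivalent product states are then merged.
An 8-state machine:
        a   b  
>  S0   S1  S2 
   S1   S3  S4 
   S2   S3  S3 
   S3   S5  S5 
   S4   S5  S6 
   S5   S7  S7 
 * S6   S7  S7 
   S7   S0  S0 
(> = start, * = accepting)

start=S0 accept=S6 S0-a->S1 S0-b->S2 S1-a->S3 S1-b->S4 S2-a->S3 S2-b->S3 S3-a->S5 S3-b->S5 S4-a->S5 S4-b->S6 S5-a->S7 S5-b->S7 S6-a->S7 S6-b->S7 S7-a->S0 S7-b->S0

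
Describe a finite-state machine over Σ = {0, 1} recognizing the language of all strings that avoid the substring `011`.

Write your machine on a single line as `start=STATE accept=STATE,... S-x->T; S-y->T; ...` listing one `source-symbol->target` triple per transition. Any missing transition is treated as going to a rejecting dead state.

start=q0; accept=q0,q1,q2; q0-0->q1; q0-1->q0; q1-0->q1; q1-1->q2; q2-0->q1; q2-1->q3; q3-0->q3; q3-1->q3

Track partial matches of the forbidden pattern `011`. State q3 is a dead state reached once `011` has occurred; every other state accepts. q0 means no part of `011` is currently matched.
A 4-state machine:
        0   1  
>* q0   q1  q0 
 * q1   q1  q2 
 * q2   q1  q3 
   q3   q3  q3 
(> = start, * = accepting)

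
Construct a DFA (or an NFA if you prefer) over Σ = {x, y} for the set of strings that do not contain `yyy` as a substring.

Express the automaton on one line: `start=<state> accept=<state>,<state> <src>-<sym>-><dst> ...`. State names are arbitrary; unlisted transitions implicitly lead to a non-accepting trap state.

Track partial matches of the forbidden pattern `yyy`. State q3 is a dead state reached once `yyy` has occurred; every other state accepts. q0 means no part of `yyy` is currently matched.
A 4-state machine:
        x   y  
>* q0   q0  q1 
 * q1   q0  q2 
 * q2   q0  q3 
   q3   q3  q3 
(> = start, * = accepting)

start=q0 accept=q0,q1,q2 q0-x->q0 q0-y->q1 q1-x->q0 q1-y->q2 q2-x->q0 q2-y->q3 q3-x->q3 q3-y->q3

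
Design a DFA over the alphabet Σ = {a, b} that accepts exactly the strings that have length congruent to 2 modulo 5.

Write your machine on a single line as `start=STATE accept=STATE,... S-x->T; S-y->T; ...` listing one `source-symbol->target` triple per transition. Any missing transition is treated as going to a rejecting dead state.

start=S0; accept=S2; S0-a->S1; S0-b->S1; S1-a->S2; S1-b->S2; S2-a->S3; S2-b->S3; S3-a->S4; S3-b->S4; S4-a->S0; S4-b->S0

Count input length modulo 5: every symbol advances one step around the cycle S0 → S1 → S2 → S3 → S4 → S0. Accept at S2.
A 5-state machine:
        a   b  
>  S0   S1  S1 
   S1   S2  S2 
 * S2   S3  S3 
   S3   S4  S4 
   S4   S0  S0 
(> = start, * = accepting)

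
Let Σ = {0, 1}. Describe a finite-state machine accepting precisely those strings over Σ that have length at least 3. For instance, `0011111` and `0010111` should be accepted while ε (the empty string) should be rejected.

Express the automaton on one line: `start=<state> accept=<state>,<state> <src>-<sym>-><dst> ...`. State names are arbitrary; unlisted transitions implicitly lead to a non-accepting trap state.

We only need to distinguish lengths 0, 1, …, 3, and '>3'. Chain A → B → C → D → E on every symbol, with E looping. Accepting states: {D, E}.
With 5 states:
       0  1 
>  A   B  B 
   B   C  C 
   C   D  D 
 * D   E  E 
 * E   E  E 
(> = start, * = accepting)

start=A accept=D,E A-0->B A-1->B B-0->C B-1->C C-0->D C-1->D D-0->E D-1->E E-0->E E-1->E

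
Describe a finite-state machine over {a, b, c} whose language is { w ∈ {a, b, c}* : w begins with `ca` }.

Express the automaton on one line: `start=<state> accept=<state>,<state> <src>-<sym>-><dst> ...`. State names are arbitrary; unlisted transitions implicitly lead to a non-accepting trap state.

start=q0 accept=q2 q0-a->q3 q0-b->q3 q0-c->q1 q1-a->q2 q1-b->q3 q1-c->q3 q2-a->q2 q2-b->q2 q2-c->q2 q3-a->q3 q3-b->q3 q3-c->q3

Check the first 2 symbols one by one: q0 through q1 record how many have matched `ca` so far; any wrong symbol goes to the dead state q3. After all 2 match we enter the accepting sink q2.
4 states suffice.
        a   b   c  
>  q0   q3  q3  q1 
   q1   q2  q3  q3 
 * q2   q2  q2  q2 
   q3   q3  q3  q3 
(> = start, * = accepting)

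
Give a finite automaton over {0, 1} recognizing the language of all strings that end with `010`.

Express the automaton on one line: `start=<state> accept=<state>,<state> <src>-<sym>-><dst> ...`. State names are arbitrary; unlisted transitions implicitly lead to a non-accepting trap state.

Let each state record the length of the longest suffix of the input read so far that is also a prefix of `010`. S1 means the last symbol is `0`; S2 means the last 2 symbols are `01`; S3 means the last 3 symbols are `010`. Accept only at S3, where the string currently ends in `010`.
A 4-state machine:
        0   1  
>  S0   S1  S0 
   S1   S1  S2 
   S2   S3  S0 
 * S3   S1  S2 
(> = start, * = accepting)

start=S0 accept=S3 S0-0->S1 S0-1->S0 S1-0->S1 S1-1->S2 S2-0->S3 S2-1->S0 S3-0->S1 S3-1->S2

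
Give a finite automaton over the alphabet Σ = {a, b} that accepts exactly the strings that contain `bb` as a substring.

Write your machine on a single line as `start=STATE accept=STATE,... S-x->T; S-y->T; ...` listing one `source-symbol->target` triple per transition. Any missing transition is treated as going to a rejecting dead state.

start=q0; accept=q2; q0-a->q0; q0-b->q1; q1-a->q0; q1-b->q2; q2-a->q2; q2-b->q2

Track how much of `bb` has been matched so far: state q0 is no progress, q2 is the absorbing accept state reached once `bb` has occurred. Intermediate states record partial matches; on a mismatch, fall back to the longest reusable overlap.
A 3-state machine:
        a   b  
>  q0   q0  q1 
   q1   q0  q2 
 * q2   q2  q2 
(> = start, * = accepting)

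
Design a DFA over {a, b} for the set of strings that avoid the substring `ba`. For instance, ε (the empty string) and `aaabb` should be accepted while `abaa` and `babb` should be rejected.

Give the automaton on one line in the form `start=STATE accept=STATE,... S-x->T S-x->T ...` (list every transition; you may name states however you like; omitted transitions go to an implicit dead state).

start=S0 accept=S0,S1 S0-a->S0 S0-b->S1 S1-a->S2 S1-b->S1 S2-a->S2 S2-b->S2

This is the complement of 'contains `ba`'. Use the same substring-matching states — S0 through S2 holding how much of `ba` has just been matched — but flip the accepting set: everything except the trap S2 accepts.
A 3-state machine:
        a   b  
>* S0   S0  S1 
 * S1   S2  S1 
   S2   S2  S2 
(> = start, * = accepting)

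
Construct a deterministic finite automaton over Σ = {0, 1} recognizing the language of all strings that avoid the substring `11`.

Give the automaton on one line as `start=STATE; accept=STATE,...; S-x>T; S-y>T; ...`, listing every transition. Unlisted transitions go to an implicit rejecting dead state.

start=S0; accept=S0,S1; S0-0>S0; S0-1>S1; S1-0>S0; S1-1>S2; S2-0>S2; S2-1>S2

Track partial matches of the forbidden pattern `11`. State S2 is a dead state reached once `11` has occurred; every other state accepts. S0 means no part of `11` is currently matched.
3 states suffice.
        0   1  
>* S0   S0  S1 
 * S1   S0  S2 
   S2   S2  S2 
(> = start, * = accepting)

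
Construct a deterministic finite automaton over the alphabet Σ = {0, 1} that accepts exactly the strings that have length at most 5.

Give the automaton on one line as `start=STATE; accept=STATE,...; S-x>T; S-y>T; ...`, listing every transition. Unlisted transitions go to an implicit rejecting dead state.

Count input length up to 6: every symbol moves from S0 toward S6, which means 'more than 5' and absorbs. Accept from {S0, S1, S2, S3, S4, S5}.
With 7 states:
        0   1  
>* S0   S1  S1 
 * S1   S2  S2 
 * S2   S3  S3 
 * S3   S4  S4 
 * S4   S5  S5 
 * S5   S6  S6 
   S6   S6  S6 
(> = start, * = accepting)

start=S0; accept=S0,S1,S2,S3,S4,S5; S0-0>S1; S0-1>S1; S1-0>S2; S1-1>S2; S2-0>S3; S2-1>S3; S3-0>S4; S3-1>S4; S4-0>S5; S4-1>S5; S5-0>S6; S5-1>S6; S6-0>S6; S6-1>S6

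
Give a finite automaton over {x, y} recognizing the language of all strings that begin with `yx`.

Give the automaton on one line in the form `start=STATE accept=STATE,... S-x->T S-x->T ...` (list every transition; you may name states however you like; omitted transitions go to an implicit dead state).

Walk along `yx` while the input agrees: from q0 take `y` to q1, and so on. Any deviation drops to the rejecting sink q3. Once q2 is reached the prefix is confirmed and every continuation is accepted.
        x   y  
>  q0   q3  q1 
   q1   q2  q3 
 * q2   q2  q2 
   q3   q3  q3 
(> = start, * = accepting)

start=q0 accept=q2 q0-x->q3 q0-y->q1 q1-x->q2 q1-y->q3 q2-x->q2 q2-y->q2 q3-x->q3 q3-y->q3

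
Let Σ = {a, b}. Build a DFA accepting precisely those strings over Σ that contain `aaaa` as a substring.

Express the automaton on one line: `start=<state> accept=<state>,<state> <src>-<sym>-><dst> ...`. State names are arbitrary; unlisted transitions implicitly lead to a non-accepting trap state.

States S0..S3 record the length of the longest prefix of `aaaa` that matches the current input suffix. Reaching S4 means `aaaa` has been seen, and we stay there forever. Accept from S4.
        a   b  
>  S0   S1  S0 
   S1   S2  S0 
   S2   S3  S0 
   S3   S4  S0 
 * S4   S4  S4 
(> = start, * = accepting)

start=S0 accept=S4 S0-a->S1 S0-b->S0 S1-a->S2 S1-b->S0 S2-a->S3 S2-b->S0 S3-a->S4 S3-b->S0 S4-a->S4 S4-b->S4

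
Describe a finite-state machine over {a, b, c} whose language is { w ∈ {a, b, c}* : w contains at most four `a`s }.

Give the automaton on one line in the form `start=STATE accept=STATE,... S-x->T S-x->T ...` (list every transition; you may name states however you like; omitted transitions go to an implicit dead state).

start=s0 accept=s0,s1,s2,s3,s4 s0-a->s1 s0-b->s0 s0-c->s0 s1-a->s2 s1-b->s1 s1-c->s1 s2-a->s3 s2-b->s2 s2-c->s2 s3-a->s4 s3-b->s3 s3-c->s3 s4-a->s5 s4-b->s4 s4-c->s4 s5-a->s5 s5-b->s5 s5-c->s5

Only the number of `a`s matters, and only up to 5. Make a chain s0 → s1 → s2 → s3 → s4 → s5 advanced by each `a` (with s5 absorbing); every other symbol self-loops. The accepting set is {s0, s1, s2, s3, s4}.
With 6 states:
        a   b   c  
>* s0   s1  s0  s0 
 * s1   s2  s1  s1 
 * s2   s3  s2  s2 
 * s3   s4  s3  s3 
 * s4   s5  s4  s4 
   s5   s5  s5  s5 
(> = start, * = accepting)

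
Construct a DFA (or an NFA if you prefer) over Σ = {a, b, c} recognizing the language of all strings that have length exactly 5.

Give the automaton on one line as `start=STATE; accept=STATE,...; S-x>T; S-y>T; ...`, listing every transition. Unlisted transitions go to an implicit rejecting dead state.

We only need to distinguish lengths 0, 1, …, 5, and '>5'. Chain s0 → s1 → s2 → s3 → s4 → s5 → s6 on every symbol, with s6 looping. Accepting states: {s5}.
        a   b   c  
>  s0   s1  s1  s1 
   s1   s2  s2  s2 
   s2   s3  s3  s3 
   s3   s4  s4  s4 
   s4   s5  s5  s5 
 * s5   s6  s6  s6 
   s6   s6  s6  s6 
(> = start, * = accepting)

start=s0; accept=s5; s0-a>s1; s0-b>s1; s0-c>s1; s1-a>s2; s1-b>s2; s1-c>s2; s2-a>s3; s2-b>s3; s2-c>s3; s3-a>s4; s3-b>s4; s3-c>s4; s4-a>s5; s4-b>s5; s4-c>s5; s5-a>s6; s5-b>s6; s5-c>s6; s6-a>s6; s6-b>s6; s6-c>s6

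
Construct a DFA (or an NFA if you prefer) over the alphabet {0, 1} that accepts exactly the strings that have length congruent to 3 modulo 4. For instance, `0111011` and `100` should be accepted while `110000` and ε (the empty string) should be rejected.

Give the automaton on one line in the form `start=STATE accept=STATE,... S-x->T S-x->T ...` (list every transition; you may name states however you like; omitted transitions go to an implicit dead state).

Only the length mod 4 matters, so use a 4-cycle: from any state, every input symbol moves to the next state, wrapping q3 back to q0. Mark q3 accepting.
A 4-state machine:
        0   1  
>  q0   q1  q1 
   q1   q2  q2 
   q2   q3  q3 
 * q3   q0  q0 
(> = start, * = accepting)

start=q0 accept=q3 q0-0->q1 q0-1->q1 q1-0->q2 q1-1->q2 q2-0->q3 q2-1->q3 q3-0->q0 q3-1->q0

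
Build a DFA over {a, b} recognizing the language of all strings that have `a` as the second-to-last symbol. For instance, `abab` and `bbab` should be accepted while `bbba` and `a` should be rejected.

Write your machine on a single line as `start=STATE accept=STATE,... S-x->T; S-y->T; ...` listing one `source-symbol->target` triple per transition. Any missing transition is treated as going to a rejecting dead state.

Because acceptance depends on a position counted from the end, the machine has to buffer the most recent 2 symbols. Make each state the string of the last up-to-2 symbols read; on input `x` shift the window left and append `x`. Accept when the buffered window has length 2 and begins with `a`.
        a   b  
>  s0   s1  s2 
   s1   s3  s4 
   s2   s5  s6 
 * s3   s3  s4 
 * s4   s5  s6 
   s5   s3  s4 
   s6   s5  s6 
(> = start, * = accepting)

start=s0; accept=s3,s4; s0-a->s1; s0-b->s2; s1-a->s3; s1-b->s4; s2-a->s5; s2-b->s6; s3-a->s3; s3-b->s4; s4-a->s5; s4-b->s6; s5-a->s3; s5-b->s4; s6-a->s5; s6-b->s6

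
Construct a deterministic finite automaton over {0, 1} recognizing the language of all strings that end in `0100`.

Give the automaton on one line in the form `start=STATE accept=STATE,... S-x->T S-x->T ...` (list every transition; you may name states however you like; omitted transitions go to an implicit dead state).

start=q0 accept=q4 q0-0->q1 q0-1->q0 q1-0->q1 q1-1->q2 q2-0->q3 q2-1->q0 q3-0->q4 q3-1->q2 q4-0->q1 q4-1->q2

Let each state record the length of the longest suffix of the input read so far that is also a prefix of `0100`. q1 means the last symbol is `0`; q2 means the last 2 symbols are `01`; q3 means the last 3 symbols are `010`; q4 means the last 4 symbols are `0100`. Accept only at q4, where the string currently ends in `0100`.
With 5 states:
        0   1  
>  q0   q1  q0 
   q1   q1  q2 
   q2   q3  q0 
   q3   q4  q2 
 * q4   q1  q2 
(> = start, * = accepting)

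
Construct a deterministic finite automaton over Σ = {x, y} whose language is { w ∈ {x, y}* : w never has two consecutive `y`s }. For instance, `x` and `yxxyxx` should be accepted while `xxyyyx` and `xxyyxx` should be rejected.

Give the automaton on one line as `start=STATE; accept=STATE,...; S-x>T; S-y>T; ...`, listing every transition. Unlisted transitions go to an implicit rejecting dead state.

start=S0; accept=S0,S1; S0-x>S0; S0-y>S1; S1-x>S0; S1-y>S2; S2-x>S2; S2-y>S2

Track partial matches of the forbidden pattern `yy`. State S2 is a dead state reached once `yy` has occurred; every other state accepts. S0 means no part of `yy` is currently matched.
3 states suffice.
        x   y  
>* S0   S0  S1 
 * S1   S0  S2 
   S2   S2  S2 
(> = start, * = accepting)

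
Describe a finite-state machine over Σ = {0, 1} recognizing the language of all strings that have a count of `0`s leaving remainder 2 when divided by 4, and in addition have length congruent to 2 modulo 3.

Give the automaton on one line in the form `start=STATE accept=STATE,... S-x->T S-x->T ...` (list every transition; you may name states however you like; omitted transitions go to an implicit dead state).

Run two small machines in parallel and take their product. The first has 4 states tracking the count of `0`s modulo 4; the second has 3 states tracking the input length modulo 3. A product state is a pair (one from each), accepting exactly when both do.
          0    1  
>  q0     q1   q2 
   q1     q3   q4 
   q2     q4   q5 
 * q3     q6   q7 
   q4     q7   q8 
   q5     q8   q0 
   q6     q2   q9 
   q7     q9  q10 
   q8    q10   q1 
   q9     q5  q11 
   q10   q11   q3 
   q11    q0   q6 
(> = start, * = accepting)

start=q0 accept=q3 q0-0->q1 q0-1->q2 q1-0->q3 q1-1->q4 q2-0->q4 q2-1->q5 q3-0->q6 q3-1->q7 q4-0->q7 q4-1->q8 q5-0->q8 q5-1->q0 q6-0->q2 q6-1->q9 q7-0->q9 q7-1->q10 q8-0->q10 q8-1->q1 q9-0->q5 q9-1->q11 q10-0->q11 q10-1->q3 q11-0->q0 q11-1->q6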